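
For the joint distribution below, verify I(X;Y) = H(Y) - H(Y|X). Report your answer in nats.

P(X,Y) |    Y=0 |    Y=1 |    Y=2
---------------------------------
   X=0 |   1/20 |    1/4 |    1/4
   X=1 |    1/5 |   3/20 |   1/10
I(X;Y) = 0.0890 nats

Mutual information has multiple equivalent forms:
- I(X;Y) = H(X) - H(X|Y)
- I(X;Y) = H(Y) - H(Y|X)
- I(X;Y) = H(X) + H(Y) - H(X,Y)

Computing all quantities:
H(X) = 0.6881, H(Y) = 1.0805, H(X,Y) = 1.6796
H(X|Y) = 0.5991, H(Y|X) = 0.9915

Verification:
H(X) - H(X|Y) = 0.6881 - 0.5991 = 0.0890
H(Y) - H(Y|X) = 1.0805 - 0.9915 = 0.0890
H(X) + H(Y) - H(X,Y) = 0.6881 + 1.0805 - 1.6796 = 0.0890

All forms give I(X;Y) = 0.0890 nats. ✓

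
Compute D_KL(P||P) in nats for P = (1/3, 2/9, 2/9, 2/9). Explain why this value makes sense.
0.0000 nats

KL divergence satisfies the Gibbs inequality: D_KL(P||Q) ≥ 0 for all distributions P, Q.

D_KL(P||Q) = Σ p(x) log(p(x)/q(x))
Each term is p(x) × log_e(p(x)/p(x)) = p(x) × log_e(1) = 0, so the sum is 0.
D_KL(P||Q) = 0.0000 nats

When P = Q, the KL divergence is exactly 0, as there is no 'divergence' between identical distributions.

This non-negativity is a fundamental property: relative entropy cannot be negative because it measures how different Q is from P.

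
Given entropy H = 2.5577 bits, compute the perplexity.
5.8877

Perplexity is 2^H (or exp(H) for natural log).

H = 2.5577 bits
Perplexity = 2^2.5577 = 5.8877

Interpretation: The model's uncertainty is equivalent to choosing uniformly among 5.9 options.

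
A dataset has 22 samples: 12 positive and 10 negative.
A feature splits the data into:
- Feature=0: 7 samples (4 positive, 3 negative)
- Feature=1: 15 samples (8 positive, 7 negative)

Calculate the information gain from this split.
0.0009 bits

Information Gain = H(Y) - H(Y|Feature)

Before split:
P(positive) = 12/22 = 0.5455
H(Y) = 0.9940 bits

After split:
Feature=0: H = 0.9852 bits (weight = 7/22)
Feature=1: H = 0.9968 bits (weight = 15/22)
H(Y|Feature) = (7/22)×0.9852 + (15/22)×0.9968 = 0.9931 bits

Information Gain = 0.9940 - 0.9931 = 0.0009 bits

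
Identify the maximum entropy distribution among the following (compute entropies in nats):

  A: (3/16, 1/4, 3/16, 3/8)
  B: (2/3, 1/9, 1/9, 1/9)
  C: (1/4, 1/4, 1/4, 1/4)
C

For a discrete distribution over n outcomes, entropy is maximized by the uniform distribution.

Computing entropies:
H(A) = 1.3421 nats
H(B) = 1.0027 nats
H(C) = 1.3863 nats

The uniform distribution (where all probabilities equal 1/4) achieves the maximum entropy of log_e(4) = 1.3863 nats.

Distribution C has the highest entropy.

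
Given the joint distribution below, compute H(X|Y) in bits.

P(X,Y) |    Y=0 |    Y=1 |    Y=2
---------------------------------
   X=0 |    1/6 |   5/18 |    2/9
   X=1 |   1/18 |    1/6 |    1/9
0.9106 bits

Using the chain rule: H(X|Y) = H(X,Y) - H(Y)

First, compute H(X,Y) = 2.4411 bits

Marginal P(Y) = (2/9, 4/9, 1/3)
H(Y) = 1.5305 bits

H(X|Y) = H(X,Y) - H(Y) = 2.4411 - 1.5305 = 0.9106 bits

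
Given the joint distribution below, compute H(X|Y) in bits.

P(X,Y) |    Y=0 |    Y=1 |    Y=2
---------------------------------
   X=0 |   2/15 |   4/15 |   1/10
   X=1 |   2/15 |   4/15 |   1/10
1.0000 bits

Using the chain rule: H(X|Y) = H(X,Y) - H(Y)

First, compute H(X,Y) = 2.4566 bits

Marginal P(Y) = (4/15, 8/15, 1/5)
H(Y) = 1.4566 bits

H(X|Y) = H(X,Y) - H(Y) = 2.4566 - 1.4566 = 1.0000 bits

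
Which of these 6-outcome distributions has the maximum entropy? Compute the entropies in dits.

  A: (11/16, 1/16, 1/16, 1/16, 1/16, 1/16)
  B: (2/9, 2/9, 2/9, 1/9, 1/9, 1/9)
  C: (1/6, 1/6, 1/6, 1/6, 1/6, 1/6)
C

For a discrete distribution over n outcomes, entropy is maximized by the uniform distribution.

Computing entropies:
H(A) = 0.4882 dits
H(B) = 0.7536 dits
H(C) = 0.7782 dits

The uniform distribution (where all probabilities equal 1/6) achieves the maximum entropy of log_10(6) = 0.7782 dits.

Distribution C has the highest entropy.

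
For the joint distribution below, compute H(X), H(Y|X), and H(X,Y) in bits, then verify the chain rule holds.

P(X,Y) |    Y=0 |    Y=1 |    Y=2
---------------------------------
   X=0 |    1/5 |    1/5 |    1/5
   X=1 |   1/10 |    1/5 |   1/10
H(X,Y) = 2.5219, H(X) = 0.9710, H(Y|X) = 1.5510 (all in bits)

Chain rule: H(X,Y) = H(X) + H(Y|X)

Left side — joint entropy directly:
H(X,Y) = -Σ p(x,y) log p(x,y) = 2.5219 bits

Right side — compute H(Y|X) from the conditional distributions:
P(X) = (3/5, 2/5), so H(X) = 0.9710 bits
H(Y|X) = Σ_x P(X=x) · H(Y|X=x):
  P(Y|X=0) = (1/3, 1/3, 1/3), H(Y|X=0) = 1.5850, weight P(X=0) = 3/5
  P(Y|X=1) = (1/4, 1/2, 1/4), H(Y|X=1) = 1.5000, weight P(X=1) = 2/5
H(Y|X) = 1.5510 bits

H(X) + H(Y|X) = 0.9710 + 1.5510 = 2.5219 bits

Both sides equal 2.5219 bits. ✓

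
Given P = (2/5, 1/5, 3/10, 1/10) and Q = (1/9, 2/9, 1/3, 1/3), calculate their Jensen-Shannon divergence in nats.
0.0772 nats

Jensen-Shannon divergence is:
JSD(P||Q) = 0.5 × D_KL(P||M) + 0.5 × D_KL(Q||M)
where M = 0.5 × (P + Q) is the mixture distribution.

M = 0.5 × (2/5, 1/5, 3/10, 1/10) + 0.5 × (1/9, 2/9, 1/3, 1/3) = (0.255556, 0.211111, 0.316667, 0.216667)

D_KL(P||M) = 0.0749 nats
D_KL(Q||M) = 0.0795 nats

JSD(P||Q) = 0.5 × 0.0749 + 0.5 × 0.0795 = 0.0772 nats

Unlike KL divergence, JSD is symmetric and bounded: 0 ≤ JSD ≤ log(2).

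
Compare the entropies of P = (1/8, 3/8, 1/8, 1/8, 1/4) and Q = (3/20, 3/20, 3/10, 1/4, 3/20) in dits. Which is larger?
Q

Computing entropies in dits:
H(P) = 0.6489
H(Q) = 0.6781

Distribution Q has higher entropy.

Intuition: The distribution closer to uniform (more spread out) has higher entropy.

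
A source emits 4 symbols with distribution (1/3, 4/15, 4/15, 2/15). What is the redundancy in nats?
0.0465 nats

Redundancy measures how far a source is from maximum entropy:
R = H_max - H(X)

Maximum entropy for 4 symbols: H_max = log_e(4) = 1.3863 nats
Actual entropy: H(X) = 1.3398 nats
Redundancy: R = 1.3863 - 1.3398 = 0.0465 nats

This redundancy represents potential for compression: the source could be compressed by 0.0465 nats per symbol.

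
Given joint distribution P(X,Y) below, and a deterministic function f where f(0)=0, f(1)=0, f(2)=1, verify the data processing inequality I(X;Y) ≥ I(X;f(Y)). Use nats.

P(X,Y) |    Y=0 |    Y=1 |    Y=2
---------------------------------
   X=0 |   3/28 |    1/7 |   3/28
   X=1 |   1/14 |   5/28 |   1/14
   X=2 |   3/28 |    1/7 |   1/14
I(X;Y) = 0.0110, I(X;f(Y)) = 0.0036, inequality holds: 0.0110 ≥ 0.0036

Data Processing Inequality: For any Markov chain X → Y → Z, we have I(X;Y) ≥ I(X;Z).

Here Z = f(Y) is a deterministic function of Y, forming X → Y → Z.

Original I(X;Y) = 0.0110 nats

After applying f:
P(X,Z) where Z=f(Y):
- P(X,Z=0) = P(X,Y=0) + P(X,Y=1)
- P(X,Z=1) = P(X,Y=2)

I(X;Z) = I(X;f(Y)) = 0.0036 nats

Verification: 0.0110 ≥ 0.0036 ✓

Information cannot be created by processing; the function f can only lose information about X.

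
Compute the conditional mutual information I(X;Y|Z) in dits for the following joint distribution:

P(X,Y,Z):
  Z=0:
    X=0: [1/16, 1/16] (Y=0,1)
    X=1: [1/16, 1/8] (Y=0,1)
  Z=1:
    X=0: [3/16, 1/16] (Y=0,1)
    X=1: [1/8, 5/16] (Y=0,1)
0.0329 dits

Conditional mutual information: I(X;Y|Z) = H(X|Z) + H(Y|Z) - H(X,Y|Z)

H(Z) = 0.2697
H(X,Z) = 0.5568 → H(X|Z) = 0.2871
H(Y,Z) = 0.5668 → H(Y|Z) = 0.2971
H(X,Y,Z) = 0.8210 → H(X,Y|Z) = 0.5512

I(X;Y|Z) = 0.2871 + 0.2971 - 0.5512 = 0.0329 dits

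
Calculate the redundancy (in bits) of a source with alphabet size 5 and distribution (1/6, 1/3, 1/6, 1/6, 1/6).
0.0703 bits

Redundancy measures how far a source is from maximum entropy:
R = H_max - H(X)

Maximum entropy for 5 symbols: H_max = log_2(5) = 2.3219 bits
Actual entropy: H(X) = 2.2516 bits
Redundancy: R = 2.3219 - 2.2516 = 0.0703 bits

This redundancy represents potential for compression: the source could be compressed by 0.0703 bits per symbol.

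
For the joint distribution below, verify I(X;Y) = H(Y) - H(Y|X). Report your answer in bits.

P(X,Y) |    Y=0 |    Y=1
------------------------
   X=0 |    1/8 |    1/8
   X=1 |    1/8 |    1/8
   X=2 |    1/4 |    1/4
I(X;Y) = 0.0000 bits

Mutual information has multiple equivalent forms:
- I(X;Y) = H(X) - H(X|Y)
- I(X;Y) = H(Y) - H(Y|X)
- I(X;Y) = H(X) + H(Y) - H(X,Y)

Computing all quantities:
H(X) = 1.5000, H(Y) = 1.0000, H(X,Y) = 2.5000
H(X|Y) = 1.5000, H(Y|X) = 1.0000

Verification:
H(X) - H(X|Y) = 1.5000 - 1.5000 = 0.0000
H(Y) - H(Y|X) = 1.0000 - 1.0000 = 0.0000
H(X) + H(Y) - H(X,Y) = 1.5000 + 1.0000 - 2.5000 = 0.0000

All forms give I(X;Y) = 0.0000 bits. ✓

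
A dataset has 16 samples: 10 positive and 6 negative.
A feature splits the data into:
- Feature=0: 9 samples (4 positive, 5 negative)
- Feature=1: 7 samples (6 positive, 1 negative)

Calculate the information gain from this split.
0.1381 bits

Information Gain = H(Y) - H(Y|Feature)

Before split:
P(positive) = 10/16 = 0.6250
H(Y) = 0.9544 bits

After split:
Feature=0: H = 0.9911 bits (weight = 9/16)
Feature=1: H = 0.5917 bits (weight = 7/16)
H(Y|Feature) = (9/16)×0.9911 + (7/16)×0.5917 = 0.8163 bits

Information Gain = 0.9544 - 0.8163 = 0.1381 bits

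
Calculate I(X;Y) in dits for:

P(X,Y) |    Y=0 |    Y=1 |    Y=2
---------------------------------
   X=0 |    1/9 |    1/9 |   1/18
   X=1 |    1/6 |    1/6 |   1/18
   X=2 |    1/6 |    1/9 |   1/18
0.0024 dits

Mutual information: I(X;Y) = H(X) + H(Y) - H(X,Y)

Marginals:
P(X) = (5/18, 7/18, 1/3), H(X) = 0.4731 dits
P(Y) = (4/9, 7/18, 1/6), H(Y) = 0.4457 dits

Joint entropy: H(X,Y) = 0.9164 dits

I(X;Y) = 0.4731 + 0.4457 - 0.9164 = 0.0024 dits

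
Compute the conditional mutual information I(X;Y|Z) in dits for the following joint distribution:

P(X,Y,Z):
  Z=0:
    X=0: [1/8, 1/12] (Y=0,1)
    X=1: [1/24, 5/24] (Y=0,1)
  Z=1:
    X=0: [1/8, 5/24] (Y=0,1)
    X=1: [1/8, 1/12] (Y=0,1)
0.0264 dits

Conditional mutual information: I(X;Y|Z) = H(X|Z) + H(Y|Z) - H(X,Y|Z)

H(Z) = 0.2995
H(X,Z) = 0.5934 → H(X|Z) = 0.2939
H(Y,Z) = 0.5924 → H(Y|Z) = 0.2928
H(X,Y,Z) = 0.8599 → H(X,Y|Z) = 0.5604

I(X;Y|Z) = 0.2939 + 0.2928 - 0.5604 = 0.0264 dits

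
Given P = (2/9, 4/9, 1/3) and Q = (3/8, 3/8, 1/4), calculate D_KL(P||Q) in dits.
0.0239 dits

KL divergence: D_KL(P||Q) = Σ p(x) log(p(x)/q(x))

Computing term by term:
  x=0: 2/9 × log_10[(2/9)/(3/8)] = 2/9 × -0.2272 = -0.0505
  x=1: 4/9 × log_10[(4/9)/(3/8)] = 4/9 × 0.0738 = 0.0328
  x=2: 1/3 × log_10[(1/3)/(1/4)] = 1/3 × 0.1249 = 0.0416

D_KL(P||Q) = 0.0239 dits

Note: KL divergence is always non-negative and equals 0 iff P = Q.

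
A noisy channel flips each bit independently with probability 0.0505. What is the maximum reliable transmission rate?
0.7115 bits

For a binary symmetric channel (BSC) with error probability p:
Capacity C = 1 - H(p) bits per symbol

where H(p) = -p log₂(p) - (1-p) log₂(1-p) is the binary entropy function.

H(0.0505) = 0.2885 bits
C = 1 - 0.2885 = 0.7115 bits per symbol

This means we can reliably transmit up to 0.7115 bits of information per channel use.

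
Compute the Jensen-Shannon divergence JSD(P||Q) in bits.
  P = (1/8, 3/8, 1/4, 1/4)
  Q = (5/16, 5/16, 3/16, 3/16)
0.0385 bits

Jensen-Shannon divergence is:
JSD(P||Q) = 0.5 × D_KL(P||M) + 0.5 × D_KL(Q||M)
where M = 0.5 × (P + Q) is the mixture distribution.

M = 0.5 × (1/8, 3/8, 1/4, 1/4) + 0.5 × (5/16, 5/16, 3/16, 3/16) = (7/32, 11/32, 7/32, 7/32)

D_KL(P||M) = 0.0425 bits
D_KL(Q||M) = 0.0344 bits

JSD(P||Q) = 0.5 × 0.0425 + 0.5 × 0.0344 = 0.0385 bits

Unlike KL divergence, JSD is symmetric and bounded: 0 ≤ JSD ≤ log(2).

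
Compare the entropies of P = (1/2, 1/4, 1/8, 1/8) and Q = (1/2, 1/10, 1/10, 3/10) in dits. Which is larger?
P

Computing entropies in dits:
H(P) = 0.5268
H(Q) = 0.5074

Distribution P has higher entropy.

Intuition: The distribution closer to uniform (more spread out) has higher entropy.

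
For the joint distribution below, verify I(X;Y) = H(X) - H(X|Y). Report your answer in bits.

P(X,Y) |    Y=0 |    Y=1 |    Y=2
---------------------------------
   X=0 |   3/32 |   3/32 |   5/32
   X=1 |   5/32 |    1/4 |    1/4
I(X;Y) = 0.0087 bits

Mutual information has multiple equivalent forms:
- I(X;Y) = H(X) - H(X|Y)
- I(X;Y) = H(Y) - H(Y|X)
- I(X;Y) = H(X) + H(Y) - H(X,Y)

Computing all quantities:
H(X) = 0.9284, H(Y) = 1.5575, H(X,Y) = 2.4772
H(X|Y) = 0.9197, H(Y|X) = 1.5489

Verification:
H(X) - H(X|Y) = 0.9284 - 0.9197 = 0.0087
H(Y) - H(Y|X) = 1.5575 - 1.5489 = 0.0087
H(X) + H(Y) - H(X,Y) = 0.9284 + 1.5575 - 2.4772 = 0.0087

All forms give I(X;Y) = 0.0087 bits. ✓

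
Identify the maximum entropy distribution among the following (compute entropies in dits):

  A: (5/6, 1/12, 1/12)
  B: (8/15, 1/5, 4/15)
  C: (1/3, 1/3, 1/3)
C

For a discrete distribution over n outcomes, entropy is maximized by the uniform distribution.

Computing entropies:
H(A) = 0.2458 dits
H(B) = 0.4385 dits
H(C) = 0.4771 dits

The uniform distribution (where all probabilities equal 1/3) achieves the maximum entropy of log_10(3) = 0.4771 dits.

Distribution C has the highest entropy.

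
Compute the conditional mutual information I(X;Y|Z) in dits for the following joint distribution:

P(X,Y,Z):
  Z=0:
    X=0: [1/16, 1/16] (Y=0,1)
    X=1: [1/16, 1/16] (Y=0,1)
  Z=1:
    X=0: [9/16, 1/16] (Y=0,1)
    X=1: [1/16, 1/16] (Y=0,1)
0.0209 dits

Conditional mutual information: I(X;Y|Z) = H(X|Z) + H(Y|Z) - H(X,Y|Z)

H(Z) = 0.2442
H(X,Z) = 0.4662 → H(X|Z) = 0.2220
H(Y,Z) = 0.4662 → H(Y|Z) = 0.2220
H(X,Y,Z) = 0.6674 → H(X,Y|Z) = 0.4231

I(X;Y|Z) = 0.2220 + 0.2220 - 0.4231 = 0.0209 dits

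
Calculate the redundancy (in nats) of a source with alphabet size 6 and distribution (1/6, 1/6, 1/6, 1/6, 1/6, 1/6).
0.0000 nats

Redundancy measures how far a source is from maximum entropy:
R = H_max - H(X)

Maximum entropy for 6 symbols: H_max = log_e(6) = 1.7918 nats
Actual entropy: H(X) = 1.7918 nats
Redundancy: R = 1.7918 - 1.7918 = 0.0000 nats

This redundancy represents potential for compression: the source could be compressed by 0.0000 nats per symbol.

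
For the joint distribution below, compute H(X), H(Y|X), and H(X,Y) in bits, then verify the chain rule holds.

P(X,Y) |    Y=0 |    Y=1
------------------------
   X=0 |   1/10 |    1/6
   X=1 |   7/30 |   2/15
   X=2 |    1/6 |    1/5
H(X,Y) = 2.5357, H(X) = 1.5700, H(Y|X) = 0.9657 (all in bits)

Chain rule: H(X,Y) = H(X) + H(Y|X)

Left side — joint entropy directly:
H(X,Y) = -Σ p(x,y) log p(x,y) = 2.5357 bits

Right side — compute H(Y|X) from the conditional distributions:
P(X) = (4/15, 11/30, 11/30), so H(X) = 1.5700 bits
H(Y|X) = Σ_x P(X=x) · H(Y|X=x):
  P(Y|X=0) = (3/8, 5/8), H(Y|X=0) = 0.9544, weight P(X=0) = 4/15
  P(Y|X=1) = (7/11, 4/11), H(Y|X=1) = 0.9457, weight P(X=1) = 11/30
  P(Y|X=2) = (5/11, 6/11), H(Y|X=2) = 0.9940, weight P(X=2) = 11/30
H(Y|X) = 0.9657 bits

H(X) + H(Y|X) = 1.5700 + 0.9657 = 2.5357 bits

Both sides equal 2.5357 bits. ✓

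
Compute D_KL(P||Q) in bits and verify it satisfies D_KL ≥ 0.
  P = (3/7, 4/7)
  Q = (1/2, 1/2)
0.0148 bits

KL divergence satisfies the Gibbs inequality: D_KL(P||Q) ≥ 0 for all distributions P, Q.

D_KL(P||Q) = Σ p(x) log(p(x)/q(x))
Term by term:
  x=0: 3/7 × log_2[(3/7)/(1/2)] = -0.0953
  x=1: 4/7 × log_2[(4/7)/(1/2)] = 0.1101
D_KL(P||Q) = 0.0148 bits

D_KL(P||Q) = 0.0148 ≥ 0 ✓

This non-negativity is a fundamental property: relative entropy cannot be negative because it measures how different Q is from P.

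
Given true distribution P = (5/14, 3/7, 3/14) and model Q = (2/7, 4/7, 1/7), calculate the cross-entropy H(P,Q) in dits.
0.4796 dits

Cross-entropy: H(P,Q) = -Σ p(x) log q(x)

Alternatively: H(P,Q) = H(P) + D_KL(P||Q)
H(P) = 0.4608 dits
D_KL(P||Q) = 0.0188 dits

H(P,Q) = 0.4608 + 0.0188 = 0.4796 dits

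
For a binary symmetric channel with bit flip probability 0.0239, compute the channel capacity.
0.8372 bits

For a binary symmetric channel (BSC) with error probability p:
Capacity C = 1 - H(p) bits per symbol

where H(p) = -p log₂(p) - (1-p) log₂(1-p) is the binary entropy function.

H(0.0239) = 0.1628 bits
C = 1 - 0.1628 = 0.8372 bits per symbol

This means we can reliably transmit up to 0.8372 bits of information per channel use.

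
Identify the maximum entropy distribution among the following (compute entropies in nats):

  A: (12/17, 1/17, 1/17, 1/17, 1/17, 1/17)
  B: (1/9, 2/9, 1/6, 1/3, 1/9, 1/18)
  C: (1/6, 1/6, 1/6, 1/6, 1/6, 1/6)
C

For a discrete distribution over n outcomes, entropy is maximized by the uniform distribution.

Computing entropies:
H(A) = 1.0792 nats
H(B) = 1.6479 nats
H(C) = 1.7918 nats

The uniform distribution (where all probabilities equal 1/6) achieves the maximum entropy of log_e(6) = 1.7918 nats.

Distribution C has the highest entropy.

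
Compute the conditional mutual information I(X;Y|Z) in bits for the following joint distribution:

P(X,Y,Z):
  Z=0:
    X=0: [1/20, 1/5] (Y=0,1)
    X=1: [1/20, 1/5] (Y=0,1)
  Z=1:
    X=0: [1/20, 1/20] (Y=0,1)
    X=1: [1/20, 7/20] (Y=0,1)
0.0435 bits

Conditional mutual information: I(X;Y|Z) = H(X|Z) + H(Y|Z) - H(X,Y|Z)

H(Z) = 1.0000
H(X,Z) = 1.8610 → H(X|Z) = 0.8610
H(Y,Z) = 1.7219 → H(Y|Z) = 0.7219
H(X,Y,Z) = 2.5394 → H(X,Y|Z) = 1.5394

I(X;Y|Z) = 0.8610 + 0.7219 - 1.5394 = 0.0435 bits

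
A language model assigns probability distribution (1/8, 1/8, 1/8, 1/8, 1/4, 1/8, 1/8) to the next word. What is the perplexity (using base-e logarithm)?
6.7272

Perplexity is e^H (or exp(H) for natural log).

First, H = -Σ p log p = 1.9062 nats
Perplexity = e^1.9062 = 6.7272

Interpretation: The model's uncertainty is equivalent to choosing uniformly among 6.7 options.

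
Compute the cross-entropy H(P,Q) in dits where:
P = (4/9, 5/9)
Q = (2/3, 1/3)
0.3433 dits

Cross-entropy: H(P,Q) = -Σ p(x) log q(x)

Alternatively: H(P,Q) = H(P) + D_KL(P||Q)
H(P) = 0.2983 dits
D_KL(P||Q) = 0.0450 dits

H(P,Q) = 0.2983 + 0.0450 = 0.3433 dits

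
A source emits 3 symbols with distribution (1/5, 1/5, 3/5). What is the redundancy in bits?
0.2140 bits

Redundancy measures how far a source is from maximum entropy:
R = H_max - H(X)

Maximum entropy for 3 symbols: H_max = log_2(3) = 1.5850 bits
Actual entropy: H(X) = 1.3710 bits
Redundancy: R = 1.5850 - 1.3710 = 0.2140 bits

This redundancy represents potential for compression: the source could be compressed by 0.2140 bits per symbol.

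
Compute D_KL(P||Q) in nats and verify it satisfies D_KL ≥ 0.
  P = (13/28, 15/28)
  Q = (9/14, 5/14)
0.0661 nats

KL divergence satisfies the Gibbs inequality: D_KL(P||Q) ≥ 0 for all distributions P, Q.

D_KL(P||Q) = Σ p(x) log(p(x)/q(x))
Term by term:
  x=0: 13/28 × log_e[(13/28)/(9/14)] = -0.1511
  x=1: 15/28 × log_e[(15/28)/(5/14)] = 0.2172
D_KL(P||Q) = 0.0661 nats

D_KL(P||Q) = 0.0661 ≥ 0 ✓

This non-negativity is a fundamental property: relative entropy cannot be negative because it measures how different Q is from P.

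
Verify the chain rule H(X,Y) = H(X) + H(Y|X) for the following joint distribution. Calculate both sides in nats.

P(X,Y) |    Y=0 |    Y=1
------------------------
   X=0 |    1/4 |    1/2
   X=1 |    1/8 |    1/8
H(X,Y) = 1.2130, H(X) = 0.5623, H(Y|X) = 0.6507 (all in nats)

Chain rule: H(X,Y) = H(X) + H(Y|X)

Left side — joint entropy directly:
H(X,Y) = -Σ p(x,y) log p(x,y) = 1.2130 nats

Right side — compute H(Y|X) from the conditional distributions:
P(X) = (3/4, 1/4), so H(X) = 0.5623 nats
H(Y|X) = Σ_x P(X=x) · H(Y|X=x):
  P(Y|X=0) = (1/3, 2/3), H(Y|X=0) = 0.6365, weight P(X=0) = 3/4
  P(Y|X=1) = (1/2, 1/2), H(Y|X=1) = 0.6931, weight P(X=1) = 1/4
H(Y|X) = 0.6507 nats

H(X) + H(Y|X) = 0.5623 + 0.6507 = 1.2130 nats

Both sides equal 1.2130 nats. ✓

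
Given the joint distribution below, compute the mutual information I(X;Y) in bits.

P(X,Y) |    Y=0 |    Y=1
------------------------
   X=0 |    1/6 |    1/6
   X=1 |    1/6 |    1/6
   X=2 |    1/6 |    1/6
0.0000 bits

Mutual information: I(X;Y) = H(X) + H(Y) - H(X,Y)

Marginals:
P(X) = (1/3, 1/3, 1/3), H(X) = 1.5850 bits
P(Y) = (1/2, 1/2), H(Y) = 1.0000 bits

Joint entropy: H(X,Y) = 2.5850 bits

I(X;Y) = 1.5850 + 1.0000 - 2.5850 = 0.0000 bits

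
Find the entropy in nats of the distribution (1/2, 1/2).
0.6931 nats

Shannon entropy is H(X) = -Σ p(x) log p(x).

For P = (1/2, 1/2):
H = -1/2 × log_e(1/2) -1/2 × log_e(1/2)
H = 0.6931 nats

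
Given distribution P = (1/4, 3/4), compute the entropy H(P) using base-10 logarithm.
0.2442 dits

Shannon entropy is H(X) = -Σ p(x) log p(x).

For P = (1/4, 3/4):
H = -1/4 × log_10(1/4) -3/4 × log_10(3/4)
H = 0.2442 dits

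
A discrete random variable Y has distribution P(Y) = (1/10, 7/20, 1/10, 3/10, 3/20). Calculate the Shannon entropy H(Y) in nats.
1.4737 nats

Shannon entropy is H(X) = -Σ p(x) log p(x).

For P = (1/10, 7/20, 1/10, 3/10, 3/20):
H = -1/10 × log_e(1/10) -7/20 × log_e(7/20) -1/10 × log_e(1/10) -3/10 × log_e(3/10) -3/20 × log_e(3/20)
H = 1.4737 nats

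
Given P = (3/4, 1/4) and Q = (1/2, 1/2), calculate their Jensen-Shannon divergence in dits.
0.0147 dits

Jensen-Shannon divergence is:
JSD(P||Q) = 0.5 × D_KL(P||M) + 0.5 × D_KL(Q||M)
where M = 0.5 × (P + Q) is the mixture distribution.

M = 0.5 × (3/4, 1/4) + 0.5 × (1/2, 1/2) = (5/8, 3/8)

D_KL(P||M) = 0.0154 dits
D_KL(Q||M) = 0.0140 dits

JSD(P||Q) = 0.5 × 0.0154 + 0.5 × 0.0140 = 0.0147 dits

Unlike KL divergence, JSD is symmetric and bounded: 0 ≤ JSD ≤ log(2).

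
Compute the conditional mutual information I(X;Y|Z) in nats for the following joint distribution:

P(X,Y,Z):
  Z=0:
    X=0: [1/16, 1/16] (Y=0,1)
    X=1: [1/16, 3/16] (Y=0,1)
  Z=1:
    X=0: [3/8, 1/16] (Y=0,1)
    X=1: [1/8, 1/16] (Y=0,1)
0.0254 nats

Conditional mutual information: I(X;Y|Z) = H(X|Z) + H(Y|Z) - H(X,Y|Z)

H(Z) = 0.6616
H(X,Z) = 1.2820 → H(X|Z) = 0.6205
H(Y,Z) = 1.2130 → H(Y|Z) = 0.5514
H(X,Y,Z) = 1.8080 → H(X,Y|Z) = 1.1465

I(X;Y|Z) = 0.6205 + 0.5514 - 1.1465 = 0.0254 nats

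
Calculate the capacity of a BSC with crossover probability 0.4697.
0.0027 bits

For a binary symmetric channel (BSC) with error probability p:
Capacity C = 1 - H(p) bits per symbol

where H(p) = -p log₂(p) - (1-p) log₂(1-p) is the binary entropy function.

H(0.4697) = 0.9973 bits
C = 1 - 0.9973 = 0.0027 bits per symbol

This means we can reliably transmit up to 0.0027 bits of information per channel use.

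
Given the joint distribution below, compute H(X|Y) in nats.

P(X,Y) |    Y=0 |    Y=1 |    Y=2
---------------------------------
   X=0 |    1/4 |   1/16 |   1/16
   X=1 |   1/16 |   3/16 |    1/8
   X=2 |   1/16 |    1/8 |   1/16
0.9645 nats

Using the chain rule: H(X|Y) = H(X,Y) - H(Y)

First, compute H(X,Y) = 2.0467 nats

Marginal P(Y) = (3/8, 3/8, 1/4)
H(Y) = 1.0822 nats

H(X|Y) = H(X,Y) - H(Y) = 2.0467 - 1.0822 = 0.9645 nats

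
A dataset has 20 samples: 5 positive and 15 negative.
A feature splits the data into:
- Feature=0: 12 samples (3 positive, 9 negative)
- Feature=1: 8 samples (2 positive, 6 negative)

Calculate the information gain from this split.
0.0000 bits

Information Gain = H(Y) - H(Y|Feature)

Before split:
P(positive) = 5/20 = 0.2500
H(Y) = 0.8113 bits

After split:
Feature=0: H = 0.8113 bits (weight = 12/20)
Feature=1: H = 0.8113 bits (weight = 8/20)
H(Y|Feature) = (12/20)×0.8113 + (8/20)×0.8113 = 0.8113 bits

Information Gain = 0.8113 - 0.8113 = 0.0000 bits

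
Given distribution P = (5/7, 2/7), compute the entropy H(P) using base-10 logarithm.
0.2598 dits

Shannon entropy is H(X) = -Σ p(x) log p(x).

For P = (5/7, 2/7):
H = -5/7 × log_10(5/7) -2/7 × log_10(2/7)
H = 0.2598 dits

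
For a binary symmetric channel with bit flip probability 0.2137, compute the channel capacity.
0.2515 bits

For a binary symmetric channel (BSC) with error probability p:
Capacity C = 1 - H(p) bits per symbol

where H(p) = -p log₂(p) - (1-p) log₂(1-p) is the binary entropy function.

H(0.2137) = 0.7485 bits
C = 1 - 0.7485 = 0.2515 bits per symbol

This means we can reliably transmit up to 0.2515 bits of information per channel use.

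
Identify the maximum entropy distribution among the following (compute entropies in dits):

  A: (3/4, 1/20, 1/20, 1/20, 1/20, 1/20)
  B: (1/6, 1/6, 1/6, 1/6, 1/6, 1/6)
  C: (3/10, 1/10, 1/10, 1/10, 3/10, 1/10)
B

For a discrete distribution over n outcomes, entropy is maximized by the uniform distribution.

Computing entropies:
H(A) = 0.4190 dits
H(B) = 0.7782 dits
H(C) = 0.7137 dits

The uniform distribution (where all probabilities equal 1/6) achieves the maximum entropy of log_10(6) = 0.7782 dits.

Distribution B has the highest entropy.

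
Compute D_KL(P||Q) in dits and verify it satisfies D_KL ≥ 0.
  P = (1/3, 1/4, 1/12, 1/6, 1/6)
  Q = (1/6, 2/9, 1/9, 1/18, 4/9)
0.1112 dits

KL divergence satisfies the Gibbs inequality: D_KL(P||Q) ≥ 0 for all distributions P, Q.

D_KL(P||Q) = Σ p(x) log(p(x)/q(x))
Term by term:
  x=0: 1/3 × log_10[(1/3)/(1/6)] = 0.1003
  x=1: 1/4 × log_10[(1/4)/(2/9)] = 0.0128
  x=2: 1/12 × log_10[(1/12)/(1/9)] = -0.0104
  x=3: 1/6 × log_10[(1/6)/(1/18)] = 0.0795
  x=4: 1/6 × log_10[(1/6)/(4/9)] = -0.0710
D_KL(P||Q) = 0.1112 dits

D_KL(P||Q) = 0.1112 ≥ 0 ✓

This non-negativity is a fundamental property: relative entropy cannot be negative because it measures how different Q is from P.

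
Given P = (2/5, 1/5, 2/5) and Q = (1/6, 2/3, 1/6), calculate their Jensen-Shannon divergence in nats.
0.1158 nats

Jensen-Shannon divergence is:
JSD(P||Q) = 0.5 × D_KL(P||M) + 0.5 × D_KL(Q||M)
where M = 0.5 × (P + Q) is the mixture distribution.

M = 0.5 × (2/5, 1/5, 2/5) + 0.5 × (1/6, 2/3, 1/6) = (0.283333, 13/30, 0.283333)

D_KL(P||M) = 0.1212 nats
D_KL(Q||M) = 0.1103 nats

JSD(P||Q) = 0.5 × 0.1212 + 0.5 × 0.1103 = 0.1158 nats

Unlike KL divergence, JSD is symmetric and bounded: 0 ≤ JSD ≤ log(2).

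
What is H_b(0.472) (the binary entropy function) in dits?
0.3003 dits

The binary entropy function is:
H(p) = -p log(p) - (1-p) log(1-p)

H(0.472) = -0.472 × log_10(0.472) - 0.528 × log_10(0.528)
H(0.472) = 0.3003 dits

Note: Binary entropy is maximized at p=0.5 (H=1 bit) and minimized at p=0 or p=1 (H=0).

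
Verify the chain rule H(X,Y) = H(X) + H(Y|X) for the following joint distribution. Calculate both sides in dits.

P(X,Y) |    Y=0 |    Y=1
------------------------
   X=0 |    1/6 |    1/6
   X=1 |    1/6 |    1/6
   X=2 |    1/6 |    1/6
H(X,Y) = 0.7782, H(X) = 0.4771, H(Y|X) = 0.3010 (all in dits)

Chain rule: H(X,Y) = H(X) + H(Y|X)

Left side — joint entropy directly:
H(X,Y) = -Σ p(x,y) log p(x,y) = 0.7782 dits

Right side — compute H(Y|X) from the conditional distributions:
P(X) = (1/3, 1/3, 1/3), so H(X) = 0.4771 dits
H(Y|X) = Σ_x P(X=x) · H(Y|X=x):
  P(Y|X=0) = (1/2, 1/2), H(Y|X=0) = 0.3010, weight P(X=0) = 1/3
  P(Y|X=1) = (1/2, 1/2), H(Y|X=1) = 0.3010, weight P(X=1) = 1/3
  P(Y|X=2) = (1/2, 1/2), H(Y|X=2) = 0.3010, weight P(X=2) = 1/3
H(Y|X) = 0.3010 dits

H(X) + H(Y|X) = 0.4771 + 0.3010 = 0.7782 dits

Both sides equal 0.7782 dits. ✓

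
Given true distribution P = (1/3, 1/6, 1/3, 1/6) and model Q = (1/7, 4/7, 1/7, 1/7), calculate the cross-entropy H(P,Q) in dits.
0.7448 dits

Cross-entropy: H(P,Q) = -Σ p(x) log q(x)

Alternatively: H(P,Q) = H(P) + D_KL(P||Q)
H(P) = 0.5775 dits
D_KL(P||Q) = 0.1673 dits

H(P,Q) = 0.5775 + 0.1673 = 0.7448 dits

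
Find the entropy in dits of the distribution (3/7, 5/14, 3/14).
0.4608 dits

Shannon entropy is H(X) = -Σ p(x) log p(x).

For P = (3/7, 5/14, 3/14):
H = -3/7 × log_10(3/7) -5/14 × log_10(5/14) -3/14 × log_10(3/14)
H = 0.4608 dits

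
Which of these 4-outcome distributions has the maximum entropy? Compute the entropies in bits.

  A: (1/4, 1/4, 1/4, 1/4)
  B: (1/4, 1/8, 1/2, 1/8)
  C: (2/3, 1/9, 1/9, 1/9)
A

For a discrete distribution over n outcomes, entropy is maximized by the uniform distribution.

Computing entropies:
H(A) = 2.0000 bits
H(B) = 1.7500 bits
H(C) = 1.4466 bits

The uniform distribution (where all probabilities equal 1/4) achieves the maximum entropy of log_2(4) = 2.0000 bits.

Distribution A has the highest entropy.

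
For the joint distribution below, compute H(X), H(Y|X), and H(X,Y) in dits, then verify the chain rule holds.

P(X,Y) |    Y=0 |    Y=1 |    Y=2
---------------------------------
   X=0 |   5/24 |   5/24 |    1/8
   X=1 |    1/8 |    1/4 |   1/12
H(X,Y) = 0.7501, H(X) = 0.2995, H(Y|X) = 0.4505 (all in dits)

Chain rule: H(X,Y) = H(X) + H(Y|X)

Left side — joint entropy directly:
H(X,Y) = -Σ p(x,y) log p(x,y) = 0.7501 dits

Right side — compute H(Y|X) from the conditional distributions:
P(X) = (13/24, 11/24), so H(X) = 0.2995 dits
H(Y|X) = Σ_x P(X=x) · H(Y|X=x):
  P(Y|X=0) = (5/13, 5/13, 3/13), H(Y|X=0) = 0.4662, weight P(X=0) = 13/24
  P(Y|X=1) = (3/11, 6/11, 2/11), H(Y|X=1) = 0.4321, weight P(X=1) = 11/24
H(Y|X) = 0.4505 dits

H(X) + H(Y|X) = 0.2995 + 0.4505 = 0.7501 dits

Both sides equal 0.7501 dits. ✓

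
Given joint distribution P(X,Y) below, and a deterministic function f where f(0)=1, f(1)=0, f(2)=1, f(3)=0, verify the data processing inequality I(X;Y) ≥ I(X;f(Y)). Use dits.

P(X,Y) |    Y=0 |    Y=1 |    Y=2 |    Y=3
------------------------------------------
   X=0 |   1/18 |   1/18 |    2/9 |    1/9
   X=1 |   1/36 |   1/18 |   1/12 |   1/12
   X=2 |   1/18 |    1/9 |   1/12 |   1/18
I(X;Y) = 0.0197, I(X;f(Y)) = 0.0066, inequality holds: 0.0197 ≥ 0.0066

Data Processing Inequality: For any Markov chain X → Y → Z, we have I(X;Y) ≥ I(X;Z).

Here Z = f(Y) is a deterministic function of Y, forming X → Y → Z.

Original I(X;Y) = 0.0197 dits

After applying f:
P(X,Z) where Z=f(Y):
- P(X,Z=0) = P(X,Y=1) + P(X,Y=3)
- P(X,Z=1) = P(X,Y=0) + P(X,Y=2)

I(X;Z) = I(X;f(Y)) = 0.0066 dits

Verification: 0.0197 ≥ 0.0066 ✓

Information cannot be created by processing; the function f can only lose information about X.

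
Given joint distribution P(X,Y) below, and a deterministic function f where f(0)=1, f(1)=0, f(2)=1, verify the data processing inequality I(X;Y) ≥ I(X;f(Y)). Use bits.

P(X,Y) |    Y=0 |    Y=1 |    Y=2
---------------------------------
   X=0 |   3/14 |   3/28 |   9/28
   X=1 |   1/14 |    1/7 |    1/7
I(X;Y) = 0.0487, I(X;f(Y)) = 0.0466, inequality holds: 0.0487 ≥ 0.0466

Data Processing Inequality: For any Markov chain X → Y → Z, we have I(X;Y) ≥ I(X;Z).

Here Z = f(Y) is a deterministic function of Y, forming X → Y → Z.

Original I(X;Y) = 0.0487 bits

After applying f:
P(X,Z) where Z=f(Y):
- P(X,Z=0) = P(X,Y=1)
- P(X,Z=1) = P(X,Y=0) + P(X,Y=2)

I(X;Z) = I(X;f(Y)) = 0.0466 bits

Verification: 0.0487 ≥ 0.0466 ✓

Information cannot be created by processing; the function f can only lose information about X.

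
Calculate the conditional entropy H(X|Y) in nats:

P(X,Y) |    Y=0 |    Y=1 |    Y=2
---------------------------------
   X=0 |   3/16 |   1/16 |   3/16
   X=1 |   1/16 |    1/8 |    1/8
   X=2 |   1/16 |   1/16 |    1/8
1.0289 nats

Using the chain rule: H(X|Y) = H(X,Y) - H(Y)

First, compute H(X,Y) = 2.1007 nats

Marginal P(Y) = (5/16, 1/4, 7/16)
H(Y) = 1.0717 nats

H(X|Y) = H(X,Y) - H(Y) = 2.1007 - 1.0717 = 1.0289 nats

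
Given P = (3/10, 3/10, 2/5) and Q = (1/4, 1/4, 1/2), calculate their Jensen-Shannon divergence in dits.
0.0022 dits

Jensen-Shannon divergence is:
JSD(P||Q) = 0.5 × D_KL(P||M) + 0.5 × D_KL(Q||M)
where M = 0.5 × (P + Q) is the mixture distribution.

M = 0.5 × (3/10, 3/10, 2/5) + 0.5 × (1/4, 1/4, 1/2) = (11/40, 11/40, 9/20)

D_KL(P||M) = 0.0022 dits
D_KL(Q||M) = 0.0022 dits

JSD(P||Q) = 0.5 × 0.0022 + 0.5 × 0.0022 = 0.0022 dits

Unlike KL divergence, JSD is symmetric and bounded: 0 ≤ JSD ≤ log(2).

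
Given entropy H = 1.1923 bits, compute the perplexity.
2.2852

Perplexity is 2^H (or exp(H) for natural log).

H = 1.1923 bits
Perplexity = 2^1.1923 = 2.2852

Interpretation: The model's uncertainty is equivalent to choosing uniformly among 2.3 options.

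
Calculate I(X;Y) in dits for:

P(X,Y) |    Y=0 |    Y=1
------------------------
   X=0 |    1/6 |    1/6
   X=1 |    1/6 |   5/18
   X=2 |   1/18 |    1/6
0.0079 dits

Mutual information: I(X;Y) = H(X) + H(Y) - H(X,Y)

Marginals:
P(X) = (1/3, 4/9, 2/9), H(X) = 0.4607 dits
P(Y) = (7/18, 11/18), H(Y) = 0.2902 dits

Joint entropy: H(X,Y) = 0.7430 dits

I(X;Y) = 0.4607 + 0.2902 - 0.7430 = 0.0079 dits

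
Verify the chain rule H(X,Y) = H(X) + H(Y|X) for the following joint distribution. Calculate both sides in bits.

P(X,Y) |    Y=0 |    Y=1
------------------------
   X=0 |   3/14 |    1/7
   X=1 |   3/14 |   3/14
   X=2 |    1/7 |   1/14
H(X,Y) = 2.5027, H(X) = 1.5306, H(Y|X) = 0.9721 (all in bits)

Chain rule: H(X,Y) = H(X) + H(Y|X)

Left side — joint entropy directly:
H(X,Y) = -Σ p(x,y) log p(x,y) = 2.5027 bits

Right side — compute H(Y|X) from the conditional distributions:
P(X) = (5/14, 3/7, 3/14), so H(X) = 1.5306 bits
H(Y|X) = Σ_x P(X=x) · H(Y|X=x):
  P(Y|X=0) = (3/5, 2/5), H(Y|X=0) = 0.9710, weight P(X=0) = 5/14
  P(Y|X=1) = (1/2, 1/2), H(Y|X=1) = 1.0000, weight P(X=1) = 3/7
  P(Y|X=2) = (2/3, 1/3), H(Y|X=2) = 0.9183, weight P(X=2) = 3/14
H(Y|X) = 0.9721 bits

H(X) + H(Y|X) = 1.5306 + 0.9721 = 2.5027 bits

Both sides equal 2.5027 bits. ✓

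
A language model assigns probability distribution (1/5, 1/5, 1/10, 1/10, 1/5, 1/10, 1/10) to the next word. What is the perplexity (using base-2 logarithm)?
6.5975

Perplexity is 2^H (or exp(H) for natural log).

First, H = -Σ p log p = 2.7219 bits
Perplexity = 2^2.7219 = 6.5975

Interpretation: The model's uncertainty is equivalent to choosing uniformly among 6.6 options.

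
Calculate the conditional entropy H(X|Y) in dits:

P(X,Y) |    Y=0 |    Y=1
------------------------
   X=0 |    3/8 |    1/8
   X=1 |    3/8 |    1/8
0.3010 dits

Using the chain rule: H(X|Y) = H(X,Y) - H(Y)

First, compute H(X,Y) = 0.5452 dits

Marginal P(Y) = (3/4, 1/4)
H(Y) = 0.2442 dits

H(X|Y) = H(X,Y) - H(Y) = 0.5452 - 0.2442 = 0.3010 dits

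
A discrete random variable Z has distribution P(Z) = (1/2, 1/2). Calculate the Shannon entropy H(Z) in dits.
0.3010 dits

Shannon entropy is H(X) = -Σ p(x) log p(x).

For P = (1/2, 1/2):
H = -1/2 × log_10(1/2) -1/2 × log_10(1/2)
H = 0.3010 dits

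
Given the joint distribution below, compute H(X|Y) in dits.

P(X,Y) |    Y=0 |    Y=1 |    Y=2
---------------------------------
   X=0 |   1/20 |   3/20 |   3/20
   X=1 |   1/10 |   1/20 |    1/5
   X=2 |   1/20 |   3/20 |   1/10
0.4503 dits

Using the chain rule: H(X|Y) = H(X,Y) - H(Y)

First, compute H(X,Y) = 0.9057 dits

Marginal P(Y) = (1/5, 7/20, 9/20)
H(Y) = 0.4554 dits

H(X|Y) = H(X,Y) - H(Y) = 0.9057 - 0.4554 = 0.4503 dits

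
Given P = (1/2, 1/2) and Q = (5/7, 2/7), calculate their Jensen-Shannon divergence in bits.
0.0351 bits

Jensen-Shannon divergence is:
JSD(P||Q) = 0.5 × D_KL(P||M) + 0.5 × D_KL(Q||M)
where M = 0.5 × (P + Q) is the mixture distribution.

M = 0.5 × (1/2, 1/2) + 0.5 × (5/7, 2/7) = (17/28, 11/28)

D_KL(P||M) = 0.0339 bits
D_KL(Q||M) = 0.0362 bits

JSD(P||Q) = 0.5 × 0.0339 + 0.5 × 0.0362 = 0.0351 bits

Unlike KL divergence, JSD is symmetric and bounded: 0 ≤ JSD ≤ log(2).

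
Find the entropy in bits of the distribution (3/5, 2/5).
0.9710 bits

Shannon entropy is H(X) = -Σ p(x) log p(x).

For P = (3/5, 2/5):
H = -3/5 × log_2(3/5) -2/5 × log_2(2/5)
H = 0.9710 bits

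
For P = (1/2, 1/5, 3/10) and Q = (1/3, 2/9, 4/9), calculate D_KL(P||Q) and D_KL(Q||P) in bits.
D_KL(P||Q) = 0.0920, D_KL(Q||P) = 0.0908

KL divergence is not symmetric: D_KL(P||Q) ≠ D_KL(Q||P) in general.

D_KL(P||Q) = 0.0920 bits
D_KL(Q||P) = 0.0908 bits

No, they are not equal!

This asymmetry is why KL divergence is not a true distance metric.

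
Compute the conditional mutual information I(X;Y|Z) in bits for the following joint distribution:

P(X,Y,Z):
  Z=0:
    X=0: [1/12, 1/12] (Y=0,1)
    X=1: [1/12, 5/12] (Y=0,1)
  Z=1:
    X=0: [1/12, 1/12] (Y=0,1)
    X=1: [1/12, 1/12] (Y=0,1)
0.0492 bits

Conditional mutual information: I(X;Y|Z) = H(X|Z) + H(Y|Z) - H(X,Y|Z)

H(Z) = 0.9183
H(X,Z) = 1.7925 → H(X|Z) = 0.8742
H(Y,Z) = 1.7925 → H(Y|Z) = 0.8742
H(X,Y,Z) = 2.6175 → H(X,Y|Z) = 1.6992

I(X;Y|Z) = 0.8742 + 0.8742 - 1.6992 = 0.0492 bits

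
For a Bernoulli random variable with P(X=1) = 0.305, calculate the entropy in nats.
0.6150 nats

The binary entropy function is:
H(p) = -p log(p) - (1-p) log(1-p)

H(0.305) = -0.305 × log_e(0.305) - 0.695 × log_e(0.695)
H(0.305) = 0.6150 nats

Note: Binary entropy is maximized at p=0.5 (H=1 bit) and minimized at p=0 or p=1 (H=0).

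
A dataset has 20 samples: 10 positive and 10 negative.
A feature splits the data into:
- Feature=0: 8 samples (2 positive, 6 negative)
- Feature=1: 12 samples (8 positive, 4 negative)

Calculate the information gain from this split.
0.1245 bits

Information Gain = H(Y) - H(Y|Feature)

Before split:
P(positive) = 10/20 = 0.5000
H(Y) = 1.0000 bits

After split:
Feature=0: H = 0.8113 bits (weight = 8/20)
Feature=1: H = 0.9183 bits (weight = 12/20)
H(Y|Feature) = (8/20)×0.8113 + (12/20)×0.9183 = 0.8755 bits

Information Gain = 1.0000 - 0.8755 = 0.1245 bits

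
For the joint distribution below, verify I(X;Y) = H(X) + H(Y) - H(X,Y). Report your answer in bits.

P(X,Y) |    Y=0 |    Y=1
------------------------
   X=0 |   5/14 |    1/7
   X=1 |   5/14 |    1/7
I(X;Y) = 0.0000 bits

Mutual information has multiple equivalent forms:
- I(X;Y) = H(X) - H(X|Y)
- I(X;Y) = H(Y) - H(Y|X)
- I(X;Y) = H(X) + H(Y) - H(X,Y)

Computing all quantities:
H(X) = 1.0000, H(Y) = 0.8631, H(X,Y) = 1.8631
H(X|Y) = 1.0000, H(Y|X) = 0.8631

Verification:
H(X) - H(X|Y) = 1.0000 - 1.0000 = 0.0000
H(Y) - H(Y|X) = 0.8631 - 0.8631 = 0.0000
H(X) + H(Y) - H(X,Y) = 1.0000 + 0.8631 - 1.8631 = 0.0000

All forms give I(X;Y) = 0.0000 bits. ✓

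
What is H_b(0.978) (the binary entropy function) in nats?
0.1057 nats

The binary entropy function is:
H(p) = -p log(p) - (1-p) log(1-p)

H(0.978) = -0.978 × log_e(0.978) - 0.022 × log_e(0.022)
H(0.978) = 0.1057 nats

Note: Binary entropy is maximized at p=0.5 (H=1 bit) and minimized at p=0 or p=1 (H=0).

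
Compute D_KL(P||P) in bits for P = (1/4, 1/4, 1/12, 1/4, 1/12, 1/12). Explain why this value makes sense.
0.0000 bits

KL divergence satisfies the Gibbs inequality: D_KL(P||Q) ≥ 0 for all distributions P, Q.

D_KL(P||Q) = Σ p(x) log(p(x)/q(x))
Each term is p(x) × log_2(p(x)/p(x)) = p(x) × log_2(1) = 0, so the sum is 0.
D_KL(P||Q) = 0.0000 bits

When P = Q, the KL divergence is exactly 0, as there is no 'divergence' between identical distributions.

This non-negativity is a fundamental property: relative entropy cannot be negative because it measures how different Q is from P.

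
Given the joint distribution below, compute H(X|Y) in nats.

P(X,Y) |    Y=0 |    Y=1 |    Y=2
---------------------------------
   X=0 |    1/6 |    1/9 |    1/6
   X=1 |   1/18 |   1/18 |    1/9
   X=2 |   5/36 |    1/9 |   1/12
1.0406 nats

Using the chain rule: H(X|Y) = H(X,Y) - H(Y)

First, compute H(X,Y) = 2.1321 nats

Marginal P(Y) = (13/36, 5/18, 13/36)
H(Y) = 1.0914 nats

H(X|Y) = H(X,Y) - H(Y) = 2.1321 - 1.0914 = 1.0406 nats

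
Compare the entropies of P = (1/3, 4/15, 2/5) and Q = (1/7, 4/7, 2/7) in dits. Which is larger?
P

Computing entropies in dits:
H(P) = 0.4713
H(Q) = 0.4151

Distribution P has higher entropy.

Intuition: The distribution closer to uniform (more spread out) has higher entropy.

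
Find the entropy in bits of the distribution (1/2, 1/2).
1.0000 bits

Shannon entropy is H(X) = -Σ p(x) log p(x).

For P = (1/2, 1/2):
H = -1/2 × log_2(1/2) -1/2 × log_2(1/2)
H = 1.0000 bits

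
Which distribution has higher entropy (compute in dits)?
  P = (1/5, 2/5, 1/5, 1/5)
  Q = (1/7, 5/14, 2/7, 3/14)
Q

Computing entropies in dits:
H(P) = 0.5786
H(Q) = 0.5792

Distribution Q has higher entropy.

Intuition: The distribution closer to uniform (more spread out) has higher entropy.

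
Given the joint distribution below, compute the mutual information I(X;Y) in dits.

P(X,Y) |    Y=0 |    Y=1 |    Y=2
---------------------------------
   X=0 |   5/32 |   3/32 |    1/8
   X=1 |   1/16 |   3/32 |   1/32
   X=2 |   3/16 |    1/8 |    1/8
0.0089 dits

Mutual information: I(X;Y) = H(X) + H(Y) - H(X,Y)

Marginals:
P(X) = (3/8, 3/16, 7/16), H(X) = 0.4531 dits
P(Y) = (13/32, 5/16, 9/32), H(Y) = 0.4717 dits

Joint entropy: H(X,Y) = 0.9160 dits

I(X;Y) = 0.4531 + 0.4717 - 0.9160 = 0.0089 dits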